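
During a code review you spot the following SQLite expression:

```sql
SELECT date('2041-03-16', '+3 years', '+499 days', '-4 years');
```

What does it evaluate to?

Adding +3 years to 2041-03-16 gives 2044-03-16.
Applying '+499 days' to 2044-03-16: counting 499 days forward gives 2045-07-28.
Adding -4 years to 2045-07-28 gives 2041-07-28.

2041-07-28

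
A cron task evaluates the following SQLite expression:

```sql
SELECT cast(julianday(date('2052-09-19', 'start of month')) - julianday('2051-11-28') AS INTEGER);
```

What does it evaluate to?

278

`start of month` rewinds 2052-09-19 to 2052-09-01.
2 days remain in November 2051 after the 28th (30 − 28).
Full months from December 2051 through August 2052 contribute their day counts.
Then 1 day into September 2052.
Total: 2 + 31 + 31 + 29 + 31 + 30 + 31 + 30 + 31 + 31 + 1 = 278.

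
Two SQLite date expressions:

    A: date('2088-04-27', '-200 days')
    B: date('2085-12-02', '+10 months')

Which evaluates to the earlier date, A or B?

B

A = 2087-10-10.
B = 2086-10-02.
B is earlier.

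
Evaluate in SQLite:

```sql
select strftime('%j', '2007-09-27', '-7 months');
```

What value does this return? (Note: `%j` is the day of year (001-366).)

First apply '-7 months': 2007-09-27 → 2007-02-27.
Day-of-year for 2007-02-27: days since 2007-01-01 inclusive = 58, zero-padded to 058.

058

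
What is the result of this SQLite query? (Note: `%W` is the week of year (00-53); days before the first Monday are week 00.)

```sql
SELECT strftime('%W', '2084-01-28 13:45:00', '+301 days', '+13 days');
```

First apply '+301 days', '+13 days': 2084-01-28 13:45:00 → 2084-12-07 13:45:00.
2084-12-07 is a Thursday. SQLite's %W counts Mondays since the year started; the result is 49.

49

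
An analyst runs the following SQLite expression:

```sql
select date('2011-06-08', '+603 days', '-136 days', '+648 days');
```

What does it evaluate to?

Applying '+603 days' to 2011-06-08: counting 603 days forward gives 2013-01-31.
Applying '-136 days' to 2013-01-31: counting 136 days back gives 2012-09-17.
Applying '+648 days' to 2012-09-17: counting 648 days forward gives 2014-06-27.

2014-06-27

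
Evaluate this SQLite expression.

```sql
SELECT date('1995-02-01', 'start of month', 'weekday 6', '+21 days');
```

`start of month` rewinds 1995-02-01 to 1995-02-01.
`weekday 6` advances to the next Saturday; 1995-02-01 is a Wednesday, so it moves forward to 1995-02-04.
Advancing 21 more days within February lands on 1995-02-25.

1995-02-25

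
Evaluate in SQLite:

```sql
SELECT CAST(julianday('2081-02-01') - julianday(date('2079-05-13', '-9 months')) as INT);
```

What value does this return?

903

Adding -9 months to 2079-05-13 gives 2078-08-13.
18 days remain in August 2078 after the 13th (31 − 13).
Full months from September 2078 through January 2081 contribute their day counts.
Then 1 day into February 2081.
Total: 18 + 30 + 31 + 30 + 31 + 31 + 28 + 31 + 30 + 31 + 30 + 31 + 31 + 30 + 31 + 30 + 31 + 31 + 29 + 31 + 30 + 31 + 30 + 31 + 31 + 30 + 31 + 30 + 31 + 31 + 1 = 903.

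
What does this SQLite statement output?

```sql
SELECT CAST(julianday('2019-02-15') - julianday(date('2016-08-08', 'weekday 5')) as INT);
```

`weekday 5` advances to the next Friday; 2016-08-08 is a Monday, so it moves forward to 2016-08-12.
19 days remain in August 2016 after the 12th (31 − 12).
Full months from September 2016 through January 2019 contribute their day counts.
Then 15 days into February 2019.
Total: 19 + 30 + 31 + 30 + 31 + 31 + 28 + 31 + 30 + 31 + 30 + 31 + 31 + 30 + 31 + 30 + 31 + 31 + 28 + 31 + 30 + 31 + 30 + 31 + 31 + 30 + 31 + 30 + 31 + 31 + 15 = 917.

917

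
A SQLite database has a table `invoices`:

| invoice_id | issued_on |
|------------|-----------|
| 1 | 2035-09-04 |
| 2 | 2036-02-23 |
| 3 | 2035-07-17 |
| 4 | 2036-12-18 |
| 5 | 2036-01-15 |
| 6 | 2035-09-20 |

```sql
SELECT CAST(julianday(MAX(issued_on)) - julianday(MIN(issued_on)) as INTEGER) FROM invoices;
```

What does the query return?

MIN = 2035-07-17, MAX = 2036-12-18.
14 days remain in July 2035 after the 17th (31 − 17).
Full months from August 2035 through November 2036 contribute their day counts.
Then 18 days into December 2036.
Total: 14 + 31 + 30 + 31 + 30 + 31 + 31 + 29 + 31 + 30 + 31 + 30 + 31 + 31 + 30 + 31 + 30 + 18 = 520.

520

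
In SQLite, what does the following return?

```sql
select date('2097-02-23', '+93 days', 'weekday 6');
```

2097-06-01

Applying '+93 days' to 2097-02-23: counting 93 days forward gives 2097-05-27.
`weekday 6` advances to the next Saturday; 2097-05-27 is a Monday, so it moves forward to 2097-06-01.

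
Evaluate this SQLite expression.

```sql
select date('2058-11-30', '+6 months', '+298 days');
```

2060-03-23

Adding +6 months to 2058-11-30 gives 2059-05-30.
Applying '+298 days' to 2059-05-30: counting 298 days forward gives 2060-03-23.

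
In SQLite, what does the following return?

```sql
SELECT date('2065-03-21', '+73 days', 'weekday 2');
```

2065-06-02

Applying '+73 days' to 2065-03-21: counting 73 days forward gives 2065-06-02.
`weekday 2` advances to the next Tuesday; 2065-06-02 is already a Tuesday, so it stays at 2065-06-02.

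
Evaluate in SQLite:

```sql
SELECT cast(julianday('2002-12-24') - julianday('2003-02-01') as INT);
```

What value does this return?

-39

7 days remain in December 2002 after the 24th (31 − 24).
January 2003: 31 days.
Then 1 day into February 2003.
Total: 7 + 31 + 1 = 39.
The subtraction is earlier − later, so the result is −39 → -39.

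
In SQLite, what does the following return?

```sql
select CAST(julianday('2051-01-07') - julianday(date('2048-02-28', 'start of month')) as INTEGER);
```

`start of month` rewinds 2048-02-28 to 2048-02-01.
28 days remain in February 2048 after the 1st (29 − 1).
Full months from March 2048 through December 2050 contribute their day counts.
Then 7 days into January 2051.
Total: 28 + 31 + 30 + 31 + 30 + 31 + 31 + 30 + 31 + 30 + 31 + 31 + 28 + 31 + 30 + 31 + 30 + 31 + 31 + 30 + 31 + 30 + 31 + 31 + 28 + 31 + 30 + 31 + 30 + 31 + 31 + 30 + 31 + 30 + 31 + 7 = 1071.

1071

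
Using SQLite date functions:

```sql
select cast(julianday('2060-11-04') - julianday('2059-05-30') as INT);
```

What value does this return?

524

1 day remains in May 2059 after the 30th (31 − 30).
Full months from June 2059 through October 2060 contribute their day counts.
Then 4 days into November 2060.
Total: 1 + 30 + 31 + 31 + 30 + 31 + 30 + 31 + 31 + 29 + 31 + 30 + 31 + 30 + 31 + 31 + 30 + 31 + 4 = 524.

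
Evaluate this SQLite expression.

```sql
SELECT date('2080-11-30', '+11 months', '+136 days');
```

Adding +11 months to 2080-11-30 gives 2081-10-30.
Applying '+136 days' to 2081-10-30: counting 136 days forward gives 2082-03-15.

2082-03-15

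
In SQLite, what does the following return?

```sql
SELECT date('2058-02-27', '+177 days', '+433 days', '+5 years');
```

2064-10-30

Applying '+177 days' to 2058-02-27: counting 177 days forward gives 2058-08-23.
Applying '+433 days' to 2058-08-23: counting 433 days forward gives 2059-10-30.
Adding +5 years to 2059-10-30 gives 2064-10-30.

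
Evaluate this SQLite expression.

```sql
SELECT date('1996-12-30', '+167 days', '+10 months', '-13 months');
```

Applying '+167 days' to 1996-12-30: counting 167 days forward gives 1997-06-15.
Adding +10 months to 1997-06-15 gives 1998-04-15.
Adding -13 months to 1998-04-15 gives 1997-03-15.

1997-03-15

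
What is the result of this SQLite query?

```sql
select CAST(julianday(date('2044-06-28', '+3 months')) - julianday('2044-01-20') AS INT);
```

252

Adding +3 months to 2044-06-28 gives 2044-09-28.
11 days remain in January 2044 after the 20th (31 − 20).
Full months from February 2044 through August 2044 contribute their day counts.
Then 28 days into September 2044.
Total: 11 + 29 + 31 + 30 + 31 + 30 + 31 + 31 + 28 = 252.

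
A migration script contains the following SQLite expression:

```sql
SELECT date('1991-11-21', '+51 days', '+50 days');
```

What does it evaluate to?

1992-03-01

Applying '+51 days' to 1991-11-21: counting 51 days forward gives 1992-01-11.
Applying '+50 days' to 1992-01-11: counting 50 days forward gives 1992-03-01.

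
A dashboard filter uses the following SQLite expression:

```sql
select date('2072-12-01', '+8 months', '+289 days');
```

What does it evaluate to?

2074-05-17

Adding +8 months to 2072-12-01 gives 2073-08-01.
Applying '+289 days' to 2073-08-01: counting 289 days forward gives 2074-05-17.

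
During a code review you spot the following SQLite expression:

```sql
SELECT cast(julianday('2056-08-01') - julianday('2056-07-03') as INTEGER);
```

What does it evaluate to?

28 days remain in July 2056 after the 3rd (31 − 3).
Then 1 day into August 2056.
Total: 28 + 1 = 29.

29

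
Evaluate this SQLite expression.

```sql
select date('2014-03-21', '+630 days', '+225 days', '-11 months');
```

2015-08-23

Applying '+630 days' to 2014-03-21: counting 630 days forward gives 2015-12-11.
Applying '+225 days' to 2015-12-11: counting 225 days forward gives 2016-07-23.
Adding -11 months to 2016-07-23 gives 2015-08-23.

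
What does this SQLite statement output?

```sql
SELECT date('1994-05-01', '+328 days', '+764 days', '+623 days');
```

1999-01-10

Applying '+328 days' to 1994-05-01: counting 328 days forward gives 1995-03-25.
Applying '+764 days' to 1995-03-25: counting 764 days forward gives 1997-04-27.
Applying '+623 days' to 1997-04-27: counting 623 days forward gives 1999-01-10.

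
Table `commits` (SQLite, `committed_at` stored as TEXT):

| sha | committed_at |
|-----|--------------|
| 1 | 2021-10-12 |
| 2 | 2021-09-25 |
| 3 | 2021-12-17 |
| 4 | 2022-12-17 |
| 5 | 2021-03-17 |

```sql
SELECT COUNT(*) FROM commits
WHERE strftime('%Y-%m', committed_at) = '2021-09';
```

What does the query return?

1

Rows with year-month 2021-09: 2021-09-25 → 1.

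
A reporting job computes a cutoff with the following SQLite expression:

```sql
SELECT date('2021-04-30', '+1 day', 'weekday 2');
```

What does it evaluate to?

April 2021 has 30 days; 0 remain after the 30th, so 1 days reach 2021-05-01.
`weekday 2` advances to the next Tuesday; 2021-05-01 is a Saturday, so it moves forward to 2021-05-04.

2021-05-04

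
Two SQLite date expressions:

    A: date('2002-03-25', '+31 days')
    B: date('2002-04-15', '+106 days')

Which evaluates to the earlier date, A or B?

A = 2002-04-25.
B = 2002-07-30.
A is earlier.

A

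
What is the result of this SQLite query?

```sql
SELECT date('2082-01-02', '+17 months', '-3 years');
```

2080-06-02

Adding +17 months to 2082-01-02 gives 2083-06-02.
Adding -3 years to 2083-06-02 gives 2080-06-02.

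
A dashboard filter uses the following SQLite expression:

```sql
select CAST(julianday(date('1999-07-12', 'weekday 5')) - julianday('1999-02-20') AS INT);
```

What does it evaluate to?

`weekday 5` advances to the next Friday; 1999-07-12 is a Monday, so it moves forward to 1999-07-16.
8 days remain in February 1999 after the 20th (28 − 20).
March 1999: 31 days.
April 1999: 30 days.
May 1999: 31 days.
June 1999: 30 days.
Then 16 days into July 1999.
Total: 8 + 31 + 30 + 31 + 30 + 16 = 146.

146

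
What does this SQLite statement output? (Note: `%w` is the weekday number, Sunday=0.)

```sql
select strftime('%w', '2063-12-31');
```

1

2063-12-31 is a Monday; with Sunday=0 that is 1.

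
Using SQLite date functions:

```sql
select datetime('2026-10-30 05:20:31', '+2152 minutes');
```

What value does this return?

2152 minutes = 35h 52m; +2152 minutes from 2026-10-30 05:20:31 is 2026-10-31 17:12:31 (crosses midnight).

2026-10-31 17:12:31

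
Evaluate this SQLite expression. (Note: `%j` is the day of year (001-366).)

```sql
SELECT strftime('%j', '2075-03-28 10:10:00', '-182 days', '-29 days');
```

First apply '-182 days', '-29 days': 2075-03-28 10:10:00 → 2074-08-29 10:10:00.
Day-of-year for 2074-08-29: days since 2074-01-01 inclusive = 241, zero-padded to 241.

241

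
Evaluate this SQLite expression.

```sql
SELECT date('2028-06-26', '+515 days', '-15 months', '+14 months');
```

Applying '+515 days' to 2028-06-26: counting 515 days forward gives 2029-11-23.
Adding -15 months to 2029-11-23 gives 2028-08-23.
Adding +14 months to 2028-08-23 gives 2029-10-23.

2029-10-23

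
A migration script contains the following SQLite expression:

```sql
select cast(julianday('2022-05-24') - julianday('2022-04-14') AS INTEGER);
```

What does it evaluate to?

16 days remain in April 2022 after the 14th (30 − 14).
Then 24 days into May 2022.
Total: 16 + 24 = 40.

40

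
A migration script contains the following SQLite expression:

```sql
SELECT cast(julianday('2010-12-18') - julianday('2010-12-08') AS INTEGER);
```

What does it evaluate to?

Both dates are in December 2010: 18 − 8 = 10.

10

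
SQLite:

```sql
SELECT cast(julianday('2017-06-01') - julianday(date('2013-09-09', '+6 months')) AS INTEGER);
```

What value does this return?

Adding +6 months to 2013-09-09 gives 2014-03-09.
22 days remain in March 2014 after the 9th (31 − 9).
Full months from April 2014 through May 2017 contribute their day counts.
Then 1 day into June 2017.
Total: 22 + 30 + 31 + 30 + 31 + 31 + 30 + 31 + 30 + 31 + 31 + 28 + 31 + 30 + 31 + 30 + 31 + 31 + 30 + 31 + 30 + 31 + 31 + 29 + 31 + 30 + 31 + 30 + 31 + 31 + 30 + 31 + 30 + 31 + 31 + 28 + 31 + 30 + 31 + 1 = 1180.

1180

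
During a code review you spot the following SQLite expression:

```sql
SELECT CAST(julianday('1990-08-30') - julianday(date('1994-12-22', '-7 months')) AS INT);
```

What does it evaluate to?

-1361

Adding -7 months to 1994-12-22 gives 1994-05-22.
1 day remains in August 1990 after the 30th (31 − 30).
Full months from September 1990 through April 1994 contribute their day counts.
Then 22 days into May 1994.
Total: 1 + 30 + 31 + 30 + 31 + 31 + 28 + 31 + 30 + 31 + 30 + 31 + 31 + 30 + 31 + 30 + 31 + 31 + 29 + 31 + 30 + 31 + 30 + 31 + 31 + 30 + 31 + 30 + 31 + 31 + 28 + 31 + 30 + 31 + 30 + 31 + 31 + 30 + 31 + 30 + 31 + 31 + 28 + 31 + 30 + 22 = 1361.
The subtraction is earlier − later, so the result is −1361 → -1361.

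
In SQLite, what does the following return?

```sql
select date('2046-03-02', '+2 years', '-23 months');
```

2046-04-02

Adding +2 years to 2046-03-02 gives 2048-03-02.
Adding -23 months to 2048-03-02 gives 2046-04-02.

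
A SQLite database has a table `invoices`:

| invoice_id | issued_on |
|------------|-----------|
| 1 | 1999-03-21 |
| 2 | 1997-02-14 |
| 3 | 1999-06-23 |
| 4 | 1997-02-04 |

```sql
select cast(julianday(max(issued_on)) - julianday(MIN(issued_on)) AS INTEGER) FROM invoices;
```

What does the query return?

869

MIN = 1997-02-04, MAX = 1999-06-23.
24 days remain in February 1997 after the 4th (28 − 4).
Full months from March 1997 through May 1999 contribute their day counts.
Then 23 days into June 1999.
Total: 24 + 31 + 30 + 31 + 30 + 31 + 31 + 30 + 31 + 30 + 31 + 31 + 28 + 31 + 30 + 31 + 30 + 31 + 31 + 30 + 31 + 30 + 31 + 31 + 28 + 31 + 30 + 31 + 23 = 869.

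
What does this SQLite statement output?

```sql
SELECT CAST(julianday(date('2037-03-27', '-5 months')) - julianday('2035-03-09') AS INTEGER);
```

598

Adding -5 months to 2037-03-27 gives 2036-10-27.
22 days remain in March 2035 after the 9th (31 − 9).
Full months from April 2035 through September 2036 contribute their day counts.
Then 27 days into October 2036.
Total: 22 + 30 + 31 + 30 + 31 + 31 + 30 + 31 + 30 + 31 + 31 + 29 + 31 + 30 + 31 + 30 + 31 + 31 + 30 + 27 = 598.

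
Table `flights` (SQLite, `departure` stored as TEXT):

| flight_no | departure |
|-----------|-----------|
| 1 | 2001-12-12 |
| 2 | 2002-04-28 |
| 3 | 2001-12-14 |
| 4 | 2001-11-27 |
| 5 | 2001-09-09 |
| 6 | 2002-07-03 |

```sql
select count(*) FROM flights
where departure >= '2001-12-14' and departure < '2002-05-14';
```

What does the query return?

2

Rows in [2001-12-14, 2002-05-14): 2002-04-28, 2001-12-14 → 2 rows.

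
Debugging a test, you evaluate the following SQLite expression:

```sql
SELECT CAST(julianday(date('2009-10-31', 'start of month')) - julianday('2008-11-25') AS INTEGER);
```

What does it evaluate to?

310

`start of month` rewinds 2009-10-31 to 2009-10-01.
5 days remain in November 2008 after the 25th (30 − 25).
Full months from December 2008 through September 2009 contribute their day counts.
Then 1 day into October 2009.
Total: 5 + 31 + 31 + 28 + 31 + 30 + 31 + 30 + 31 + 31 + 30 + 1 = 310.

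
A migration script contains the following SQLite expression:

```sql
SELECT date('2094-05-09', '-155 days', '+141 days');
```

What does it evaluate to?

2094-04-25

Applying '-155 days' to 2094-05-09: counting 155 days back gives 2093-12-05.
Applying '+141 days' to 2093-12-05: counting 141 days forward gives 2094-04-25.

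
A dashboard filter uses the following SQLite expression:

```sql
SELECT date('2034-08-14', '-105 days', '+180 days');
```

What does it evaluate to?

Applying '-105 days' to 2034-08-14: counting 105 days back gives 2034-05-01.
Applying '+180 days' to 2034-05-01: counting 180 days forward gives 2034-10-28.

2034-10-28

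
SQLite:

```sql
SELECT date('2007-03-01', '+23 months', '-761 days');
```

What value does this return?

Adding +23 months to 2007-03-01 gives 2009-02-01.
Applying '-761 days' to 2009-02-01: counting 761 days back gives 2007-01-02.

2007-01-02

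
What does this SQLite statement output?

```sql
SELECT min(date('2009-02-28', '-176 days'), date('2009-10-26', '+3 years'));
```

date('2009-02-28', '-176 days') → 2008-09-05.
date('2009-10-26', '+3 years') → 2012-10-26.
Earlier of the two is 2008-09-05.

2008-09-05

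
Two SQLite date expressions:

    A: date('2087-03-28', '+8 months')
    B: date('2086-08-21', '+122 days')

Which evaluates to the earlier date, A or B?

B

A = 2087-11-28.
B = 2086-12-21.
B is earlier.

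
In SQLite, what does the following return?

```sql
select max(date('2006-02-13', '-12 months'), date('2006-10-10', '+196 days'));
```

2007-04-24

date('2006-02-13', '-12 months') → 2005-02-13.
date('2006-10-10', '+196 days') → 2007-04-24.
Later of the two is 2007-04-24.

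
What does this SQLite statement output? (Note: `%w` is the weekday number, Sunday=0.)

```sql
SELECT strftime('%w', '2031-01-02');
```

4

2031-01-02 is a Thursday; with Sunday=0 that is 4.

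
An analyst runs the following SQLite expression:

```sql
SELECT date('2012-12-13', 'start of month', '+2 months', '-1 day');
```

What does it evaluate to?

`start of month` rewinds 2012-12-13 to 2012-12-01.
Adding +2 months to 2012-12-01 gives 2013-02-01.
Going back 1 day from 2013-02-01 reaches 2013-01-31 (last day of January, 31 days).

2013-01-31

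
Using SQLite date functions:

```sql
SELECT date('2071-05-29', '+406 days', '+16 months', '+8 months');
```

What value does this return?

2074-07-08

Applying '+406 days' to 2071-05-29: counting 406 days forward gives 2072-07-08.
Adding +16 months to 2072-07-08 gives 2073-11-08.
Adding +8 months to 2073-11-08 gives 2074-07-08.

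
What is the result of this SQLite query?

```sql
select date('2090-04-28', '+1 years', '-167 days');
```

Adding +1 year to 2090-04-28 gives 2091-04-28.
Applying '-167 days' to 2091-04-28: counting 167 days back gives 2090-11-12.

2090-11-12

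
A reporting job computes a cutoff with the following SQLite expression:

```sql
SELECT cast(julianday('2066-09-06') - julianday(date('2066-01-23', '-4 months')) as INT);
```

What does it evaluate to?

348

Adding -4 months to 2066-01-23 gives 2065-09-23.
7 days remain in September 2065 after the 23rd (30 − 23).
Full months from October 2065 through August 2066 contribute their day counts.
Then 6 days into September 2066.
Total: 7 + 31 + 30 + 31 + 31 + 28 + 31 + 30 + 31 + 30 + 31 + 31 + 6 = 348.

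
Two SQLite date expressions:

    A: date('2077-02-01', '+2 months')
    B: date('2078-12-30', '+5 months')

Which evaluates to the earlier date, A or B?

A = 2077-04-01.
B = 2079-05-30.
A is earlier.

A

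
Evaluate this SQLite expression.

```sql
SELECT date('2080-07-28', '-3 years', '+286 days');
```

2078-05-10

Adding -3 years to 2080-07-28 gives 2077-07-28.
Applying '+286 days' to 2077-07-28: counting 286 days forward gives 2078-05-10.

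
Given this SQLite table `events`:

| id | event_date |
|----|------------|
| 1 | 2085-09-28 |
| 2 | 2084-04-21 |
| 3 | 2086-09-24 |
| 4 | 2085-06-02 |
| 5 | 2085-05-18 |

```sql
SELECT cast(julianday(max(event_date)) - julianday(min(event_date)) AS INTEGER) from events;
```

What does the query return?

MIN = 2084-04-21, MAX = 2086-09-24.
9 days remain in April 2084 after the 21st (30 − 21).
Full months from May 2084 through August 2086 contribute their day counts.
Then 24 days into September 2086.
Total: 9 + 31 + 30 + 31 + 31 + 30 + 31 + 30 + 31 + 31 + 28 + 31 + 30 + 31 + 30 + 31 + 31 + 30 + 31 + 30 + 31 + 31 + 28 + 31 + 30 + 31 + 30 + 31 + 31 + 24 = 886.

886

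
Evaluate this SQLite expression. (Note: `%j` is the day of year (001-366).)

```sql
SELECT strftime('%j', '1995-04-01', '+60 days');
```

151

First apply '+60 days': 1995-04-01 → 1995-05-31.
Day-of-year for 1995-05-31: days since 1995-01-01 inclusive = 151, zero-padded to 151.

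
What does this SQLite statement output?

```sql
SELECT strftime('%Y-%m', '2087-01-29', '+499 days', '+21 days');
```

2088-07

First apply '+499 days', '+21 days': 2087-01-29 → 2088-07-02.
`%Y-%m` extracts the year-month: 2088-07.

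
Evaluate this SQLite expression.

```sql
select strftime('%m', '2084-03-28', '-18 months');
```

First apply '-18 months': 2084-03-28 → 2082-09-28.
`%m` extracts the 2-digit month (01-12): 09.

09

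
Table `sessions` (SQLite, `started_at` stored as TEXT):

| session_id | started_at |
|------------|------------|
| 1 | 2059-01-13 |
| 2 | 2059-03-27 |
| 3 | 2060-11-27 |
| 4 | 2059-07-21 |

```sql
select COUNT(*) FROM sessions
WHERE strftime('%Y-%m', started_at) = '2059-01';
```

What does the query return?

Rows with year-month 2059-01: 2059-01-13 → 1.

1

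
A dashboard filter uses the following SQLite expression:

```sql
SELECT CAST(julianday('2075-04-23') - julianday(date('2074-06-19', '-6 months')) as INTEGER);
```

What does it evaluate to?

490

Adding -6 months to 2074-06-19 gives 2073-12-19.
12 days remain in December 2073 after the 19th (31 − 19).
Full months from January 2074 through March 2075 contribute their day counts.
Then 23 days into April 2075.
Total: 12 + 31 + 28 + 31 + 30 + 31 + 30 + 31 + 31 + 30 + 31 + 30 + 31 + 31 + 28 + 31 + 23 = 490.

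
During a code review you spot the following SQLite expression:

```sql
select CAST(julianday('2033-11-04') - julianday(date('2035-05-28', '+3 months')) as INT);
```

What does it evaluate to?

-662

Adding +3 months to 2035-05-28 gives 2035-08-28.
26 days remain in November 2033 after the 4th (30 − 4).
Full months from December 2033 through July 2035 contribute their day counts.
Then 28 days into August 2035.
Total: 26 + 31 + 31 + 28 + 31 + 30 + 31 + 30 + 31 + 31 + 30 + 31 + 30 + 31 + 31 + 28 + 31 + 30 + 31 + 30 + 31 + 28 = 662.
The subtraction is earlier − later, so the result is −662 → -662.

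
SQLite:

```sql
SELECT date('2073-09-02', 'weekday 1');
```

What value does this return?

2073-09-04

`weekday 1` advances to the next Monday; 2073-09-02 is a Saturday, so it moves forward to 2073-09-04.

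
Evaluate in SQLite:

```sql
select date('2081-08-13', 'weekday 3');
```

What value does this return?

2081-08-13

`weekday 3` advances to the next Wednesday; 2081-08-13 is already a Wednesday, so it stays at 2081-08-13.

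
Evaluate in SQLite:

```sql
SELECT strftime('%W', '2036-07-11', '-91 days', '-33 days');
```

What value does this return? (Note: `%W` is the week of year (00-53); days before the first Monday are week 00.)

09

First apply '-91 days', '-33 days': 2036-07-11 → 2036-03-09.
2036-03-09 is a Sunday. SQLite's %W counts Mondays since the year started; the result is 09.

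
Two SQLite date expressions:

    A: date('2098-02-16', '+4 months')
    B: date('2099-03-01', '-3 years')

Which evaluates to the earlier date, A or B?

A = 2098-06-16.
B = 2096-03-01.
B is earlier.

B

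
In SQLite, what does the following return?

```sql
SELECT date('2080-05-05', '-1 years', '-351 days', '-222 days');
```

2077-10-09

Adding -1 year to 2080-05-05 gives 2079-05-05.
Applying '-351 days' to 2079-05-05: counting 351 days back gives 2078-05-19.
Applying '-222 days' to 2078-05-19: counting 222 days back gives 2077-10-09.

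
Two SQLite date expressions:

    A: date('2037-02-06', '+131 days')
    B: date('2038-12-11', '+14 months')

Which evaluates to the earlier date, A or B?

A = 2037-06-17.
B = 2040-02-11.
A is earlier.

A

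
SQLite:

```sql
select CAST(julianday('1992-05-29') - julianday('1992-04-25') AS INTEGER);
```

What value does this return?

34

5 days remain in April 1992 after the 25th (30 − 25).
Then 29 days into May 1992.
Total: 5 + 29 = 34.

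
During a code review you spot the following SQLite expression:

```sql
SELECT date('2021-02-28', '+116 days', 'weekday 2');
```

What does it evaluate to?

Applying '+116 days' to 2021-02-28: counting 116 days forward gives 2021-06-24.
`weekday 2` advances to the next Tuesday; 2021-06-24 is a Thursday, so it moves forward to 2021-06-29.

2021-06-29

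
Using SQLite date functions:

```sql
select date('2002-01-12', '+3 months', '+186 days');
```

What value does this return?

2002-10-15

Adding +3 months to 2002-01-12 gives 2002-04-12.
Applying '+186 days' to 2002-04-12: counting 186 days forward gives 2002-10-15.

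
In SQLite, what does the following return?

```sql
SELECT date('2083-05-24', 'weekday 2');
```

2083-05-25

`weekday 2` advances to the next Tuesday; 2083-05-24 is a Monday, so it moves forward to 2083-05-25.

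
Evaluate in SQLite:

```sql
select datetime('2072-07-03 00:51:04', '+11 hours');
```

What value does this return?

+11 hours from 2072-07-03 00:51:04 is 2072-07-03 11:51:04.

2072-07-03 11:51:04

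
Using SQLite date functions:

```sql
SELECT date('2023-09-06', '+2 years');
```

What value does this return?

Adding +2 years to 2023-09-06 gives 2025-09-06.

2025-09-06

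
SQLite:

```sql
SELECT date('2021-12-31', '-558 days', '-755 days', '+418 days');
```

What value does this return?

2019-07-20

Applying '-558 days' to 2021-12-31: counting 558 days back gives 2020-06-21.
Applying '-755 days' to 2020-06-21: counting 755 days back gives 2018-05-28.
Applying '+418 days' to 2018-05-28: counting 418 days forward gives 2019-07-20.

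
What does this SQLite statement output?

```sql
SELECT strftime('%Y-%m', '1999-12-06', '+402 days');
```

2001-01

First apply '+402 days': 1999-12-06 → 2001-01-11.
`%Y-%m` extracts the year-month: 2001-01.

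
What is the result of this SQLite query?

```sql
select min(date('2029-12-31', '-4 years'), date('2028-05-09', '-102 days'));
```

2025-12-31

date('2029-12-31', '-4 years') → 2025-12-31.
date('2028-05-09', '-102 days') → 2028-01-28.
Earlier of the two is 2025-12-31.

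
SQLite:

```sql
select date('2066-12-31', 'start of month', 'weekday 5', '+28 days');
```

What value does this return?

2066-12-31

`start of month` rewinds 2066-12-31 to 2066-12-01.
`weekday 5` advances to the next Friday; 2066-12-01 is a Wednesday, so it moves forward to 2066-12-03.
Advancing 28 more days within December lands on 2066-12-31.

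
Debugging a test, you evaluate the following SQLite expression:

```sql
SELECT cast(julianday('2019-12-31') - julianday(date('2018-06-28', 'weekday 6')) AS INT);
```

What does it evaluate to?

549

`weekday 6` advances to the next Saturday; 2018-06-28 is a Thursday, so it moves forward to 2018-06-30.
0 days remain in June 2018 after the 30th (30 − 30).
Full months from July 2018 through November 2019 contribute their day counts.
Then 31 days into December 2019.
Total: 0 + 31 + 31 + 30 + 31 + 30 + 31 + 31 + 28 + 31 + 30 + 31 + 30 + 31 + 31 + 30 + 31 + 30 + 31 = 549.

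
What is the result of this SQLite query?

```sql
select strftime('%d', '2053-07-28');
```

28

`%d` extracts the 2-digit day of month: 28.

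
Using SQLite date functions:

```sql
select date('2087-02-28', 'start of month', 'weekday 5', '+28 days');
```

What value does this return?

2087-03-07

`start of month` rewinds 2087-02-28 to 2087-02-01.
`weekday 5` advances to the next Friday; 2087-02-01 is a Saturday, so it moves forward to 2087-02-07.
February 2087 has 28 days; 21 remain after the 7th, so 22 days reach 2087-03-01.
Advancing 6 more days within March lands on 2087-03-07.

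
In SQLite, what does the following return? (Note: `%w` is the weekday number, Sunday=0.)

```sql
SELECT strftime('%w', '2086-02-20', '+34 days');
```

First apply '+34 days': 2086-02-20 → 2086-03-26.
2086-03-26 is a Tuesday; with Sunday=0 that is 2.

2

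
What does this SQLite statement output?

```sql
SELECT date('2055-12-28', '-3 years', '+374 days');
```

Adding -3 years to 2055-12-28 gives 2052-12-28.
Applying '+374 days' to 2052-12-28: counting 374 days forward gives 2054-01-06.

2054-01-06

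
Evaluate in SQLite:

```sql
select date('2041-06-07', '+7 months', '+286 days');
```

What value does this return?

2042-10-20

Adding +7 months to 2041-06-07 gives 2042-01-07.
Applying '+286 days' to 2042-01-07: counting 286 days forward gives 2042-10-20.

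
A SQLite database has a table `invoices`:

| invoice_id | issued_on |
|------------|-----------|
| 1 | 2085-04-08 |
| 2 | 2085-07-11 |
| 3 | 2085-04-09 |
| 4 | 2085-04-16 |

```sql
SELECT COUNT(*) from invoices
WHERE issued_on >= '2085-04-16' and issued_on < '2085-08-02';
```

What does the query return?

Rows in [2085-04-16, 2085-08-02): 2085-07-11, 2085-04-16 → 2 rows.

2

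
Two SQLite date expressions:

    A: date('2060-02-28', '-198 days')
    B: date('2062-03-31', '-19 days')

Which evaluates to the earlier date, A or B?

A = 2059-08-14.
B = 2062-03-12.
A is earlier.

A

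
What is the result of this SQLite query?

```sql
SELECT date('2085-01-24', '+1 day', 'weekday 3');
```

2085-01-31

Advancing 1 more day within January lands on 2085-01-25.
`weekday 3` advances to the next Wednesday; 2085-01-25 is a Thursday, so it moves forward to 2085-01-31.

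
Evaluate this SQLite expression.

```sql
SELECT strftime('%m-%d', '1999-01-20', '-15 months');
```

First apply '-15 months': 1999-01-20 → 1997-10-20.
`%m-%d` extracts the month-day: 10-20.

10-20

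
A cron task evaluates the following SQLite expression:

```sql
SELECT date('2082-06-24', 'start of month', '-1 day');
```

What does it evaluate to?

2082-05-31

`start of month` rewinds 2082-06-24 to 2082-06-01.
Going back 1 day from 2082-06-01 reaches 2082-05-31 (last day of May, 31 days).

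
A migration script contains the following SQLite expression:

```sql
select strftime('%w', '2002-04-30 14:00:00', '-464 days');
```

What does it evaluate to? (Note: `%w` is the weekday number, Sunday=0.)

First apply '-464 days': 2002-04-30 14:00:00 → 2001-01-21 14:00:00.
2001-01-21 is a Sunday; with Sunday=0 that is 0.

0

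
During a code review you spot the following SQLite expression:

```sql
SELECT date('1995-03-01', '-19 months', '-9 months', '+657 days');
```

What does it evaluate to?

1994-08-20

Adding -19 months to 1995-03-01 gives 1993-08-01.
Adding -9 months to 1993-08-01 gives 1992-11-01.
Applying '+657 days' to 1992-11-01: counting 657 days forward gives 1994-08-20.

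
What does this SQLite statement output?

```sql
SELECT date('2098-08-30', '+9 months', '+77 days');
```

Adding +9 months to 2098-08-30 gives 2099-05-30.
Applying '+77 days' to 2099-05-30: counting 77 days forward gives 2099-08-15.

2099-08-15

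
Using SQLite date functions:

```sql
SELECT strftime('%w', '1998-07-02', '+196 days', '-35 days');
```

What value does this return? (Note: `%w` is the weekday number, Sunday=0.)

4

First apply '+196 days', '-35 days': 1998-07-02 → 1998-12-10.
1998-12-10 is a Thursday; with Sunday=0 that is 4.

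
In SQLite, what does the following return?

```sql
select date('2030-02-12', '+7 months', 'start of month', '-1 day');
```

2030-08-31

Adding +7 months to 2030-02-12 gives 2030-09-12.
`start of month` rewinds 2030-09-12 to 2030-09-01.
Going back 1 day from 2030-09-01 reaches 2030-08-31 (last day of August, 31 days).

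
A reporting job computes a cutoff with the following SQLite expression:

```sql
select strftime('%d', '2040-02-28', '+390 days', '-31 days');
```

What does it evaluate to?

21

First apply '+390 days', '-31 days': 2040-02-28 → 2041-02-21.
`%d` extracts the 2-digit day of month: 21.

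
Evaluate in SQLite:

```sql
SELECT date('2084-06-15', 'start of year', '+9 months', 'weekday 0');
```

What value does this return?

`start of year` rewinds 2084-06-15 to 2084-01-01.
Adding +9 months to 2084-01-01 gives 2084-10-01.
`weekday 0` advances to the next Sunday; 2084-10-01 is already a Sunday, so it stays at 2084-10-01.

2084-10-01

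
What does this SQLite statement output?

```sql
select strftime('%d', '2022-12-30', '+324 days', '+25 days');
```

14

First apply '+324 days', '+25 days': 2022-12-30 → 2023-12-14.
`%d` extracts the 2-digit day of month: 14.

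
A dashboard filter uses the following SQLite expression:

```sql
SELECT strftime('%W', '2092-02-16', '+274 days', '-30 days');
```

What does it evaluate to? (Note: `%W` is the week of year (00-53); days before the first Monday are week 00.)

First apply '+274 days', '-30 days': 2092-02-16 → 2092-10-17.
2092-10-17 is a Friday. SQLite's %W counts Mondays since the year started; the result is 41.

41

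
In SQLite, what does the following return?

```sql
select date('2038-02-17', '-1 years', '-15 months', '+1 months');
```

Adding -1 year to 2038-02-17 gives 2037-02-17.
Adding -15 months to 2037-02-17 gives 2035-11-17.
Adding +1 month to 2035-11-17 gives 2035-12-17.

2035-12-17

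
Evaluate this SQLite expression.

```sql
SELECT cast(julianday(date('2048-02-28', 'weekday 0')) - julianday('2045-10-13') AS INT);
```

870

`weekday 0` advances to the next Sunday; 2048-02-28 is a Friday, so it moves forward to 2048-03-01.
18 days remain in October 2045 after the 13th (31 − 13).
Full months from November 2045 through February 2048 contribute their day counts.
Then 1 day into March 2048.
Total: 18 + 30 + 31 + 31 + 28 + 31 + 30 + 31 + 30 + 31 + 31 + 30 + 31 + 30 + 31 + 31 + 28 + 31 + 30 + 31 + 30 + 31 + 31 + 30 + 31 + 30 + 31 + 31 + 29 + 1 = 870.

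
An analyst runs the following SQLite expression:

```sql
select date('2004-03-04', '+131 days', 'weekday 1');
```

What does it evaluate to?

2004-07-19

Applying '+131 days' to 2004-03-04: counting 131 days forward gives 2004-07-13.
`weekday 1` advances to the next Monday; 2004-07-13 is a Tuesday, so it moves forward to 2004-07-19.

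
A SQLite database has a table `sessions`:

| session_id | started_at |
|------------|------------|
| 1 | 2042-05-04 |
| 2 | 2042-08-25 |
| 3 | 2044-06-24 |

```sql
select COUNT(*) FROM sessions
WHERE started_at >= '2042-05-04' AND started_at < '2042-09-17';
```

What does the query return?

Rows in [2042-05-04, 2042-09-17): 2042-05-04, 2042-08-25 → 2 rows.

2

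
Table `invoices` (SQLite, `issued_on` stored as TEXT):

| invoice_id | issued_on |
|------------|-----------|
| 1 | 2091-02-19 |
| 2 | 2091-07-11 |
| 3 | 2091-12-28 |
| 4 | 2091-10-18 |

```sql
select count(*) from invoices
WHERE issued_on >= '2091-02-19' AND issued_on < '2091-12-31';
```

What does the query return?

Rows in [2091-02-19, 2091-12-31): 2091-02-19, 2091-07-11, 2091-12-28, 2091-10-18 → 4 rows.

4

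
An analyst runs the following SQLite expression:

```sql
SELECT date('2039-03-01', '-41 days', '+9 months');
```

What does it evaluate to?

Applying '-41 days' to 2039-03-01: counting 41 days back gives 2039-01-19.
Adding +9 months to 2039-01-19 gives 2039-10-19.

2039-10-19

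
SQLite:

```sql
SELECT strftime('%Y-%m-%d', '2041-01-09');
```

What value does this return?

2041-01-09

`%Y-%m-%d` extracts the ISO date: 2041-01-09.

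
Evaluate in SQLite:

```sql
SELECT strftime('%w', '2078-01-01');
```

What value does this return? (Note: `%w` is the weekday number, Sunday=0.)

6

2078-01-01 is a Saturday; with Sunday=0 that is 6.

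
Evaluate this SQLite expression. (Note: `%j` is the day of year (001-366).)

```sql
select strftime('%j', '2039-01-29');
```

Day-of-year for 2039-01-29: days since 2039-01-01 inclusive = 29, zero-padded to 029.

029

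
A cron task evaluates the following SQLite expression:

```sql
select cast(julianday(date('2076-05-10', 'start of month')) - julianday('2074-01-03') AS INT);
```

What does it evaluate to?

`start of month` rewinds 2076-05-10 to 2076-05-01.
28 days remain in January 2074 after the 3rd (31 − 3).
Full months from February 2074 through April 2076 contribute their day counts.
Then 1 day into May 2076.
Total: 28 + 28 + 31 + 30 + 31 + 30 + 31 + 31 + 30 + 31 + 30 + 31 + 31 + 28 + 31 + 30 + 31 + 30 + 31 + 31 + 30 + 31 + 30 + 31 + 31 + 29 + 31 + 30 + 1 = 849.

849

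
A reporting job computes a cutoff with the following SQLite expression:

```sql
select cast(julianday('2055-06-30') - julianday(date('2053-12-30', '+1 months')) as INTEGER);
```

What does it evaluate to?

516

Adding +1 month to 2053-12-30 gives 2054-01-30.
1 day remains in January 2054 after the 30th (31 − 30).
Full months from February 2054 through May 2055 contribute their day counts.
Then 30 days into June 2055.
Total: 1 + 28 + 31 + 30 + 31 + 30 + 31 + 31 + 30 + 31 + 30 + 31 + 31 + 28 + 31 + 30 + 31 + 30 = 516.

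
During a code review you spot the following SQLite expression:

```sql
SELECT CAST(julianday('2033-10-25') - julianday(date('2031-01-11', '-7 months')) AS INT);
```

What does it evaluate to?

Adding -7 months to 2031-01-11 gives 2030-06-11.
19 days remain in June 2030 after the 11th (30 − 11).
Full months from July 2030 through September 2033 contribute their day counts.
Then 25 days into October 2033.
Total: 19 + 31 + 31 + 30 + 31 + 30 + 31 + 31 + 28 + 31 + 30 + 31 + 30 + 31 + 31 + 30 + 31 + 30 + 31 + 31 + 29 + 31 + 30 + 31 + 30 + 31 + 31 + 30 + 31 + 30 + 31 + 31 + 28 + 31 + 30 + 31 + 30 + 31 + 31 + 30 + 25 = 1232.

1232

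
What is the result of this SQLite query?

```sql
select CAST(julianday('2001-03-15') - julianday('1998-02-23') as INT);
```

1116

5 days remain in February 1998 after the 23rd (28 − 23).
Full months from March 1998 through February 2001 contribute their day counts.
Then 15 days into March 2001.
Total: 5 + 31 + 30 + 31 + 30 + 31 + 31 + 30 + 31 + 30 + 31 + 31 + 28 + 31 + 30 + 31 + 30 + 31 + 31 + 30 + 31 + 30 + 31 + 31 + 29 + 31 + 30 + 31 + 30 + 31 + 31 + 30 + 31 + 30 + 31 + 31 + 28 + 15 = 1116.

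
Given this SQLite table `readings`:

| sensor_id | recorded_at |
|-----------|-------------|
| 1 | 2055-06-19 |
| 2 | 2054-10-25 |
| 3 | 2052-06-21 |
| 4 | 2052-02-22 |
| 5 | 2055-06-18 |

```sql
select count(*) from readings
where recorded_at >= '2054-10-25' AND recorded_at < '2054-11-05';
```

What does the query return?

Rows in [2054-10-25, 2054-11-05): 2054-10-25 → 1 row.

1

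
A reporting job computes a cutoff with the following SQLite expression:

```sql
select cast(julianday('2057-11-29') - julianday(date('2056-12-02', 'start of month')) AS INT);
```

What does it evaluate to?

363

`start of month` rewinds 2056-12-02 to 2056-12-01.
30 days remain in December 2056 after the 1st (31 − 1).
Full months from January 2057 through October 2057 contribute their day counts.
Then 29 days into November 2057.
Total: 30 + 31 + 28 + 31 + 30 + 31 + 30 + 31 + 31 + 30 + 31 + 29 = 363.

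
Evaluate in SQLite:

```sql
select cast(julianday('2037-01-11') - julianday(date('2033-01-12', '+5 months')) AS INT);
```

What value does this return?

1309

Adding +5 months to 2033-01-12 gives 2033-06-12.
18 days remain in June 2033 after the 12th (30 − 12).
Full months from July 2033 through December 2036 contribute their day counts.
Then 11 days into January 2037.
Total: 18 + 31 + 31 + 30 + 31 + 30 + 31 + 31 + 28 + 31 + 30 + 31 + 30 + 31 + 31 + 30 + 31 + 30 + 31 + 31 + 28 + 31 + 30 + 31 + 30 + 31 + 31 + 30 + 31 + 30 + 31 + 31 + 29 + 31 + 30 + 31 + 30 + 31 + 31 + 30 + 31 + 30 + 31 + 11 = 1309.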